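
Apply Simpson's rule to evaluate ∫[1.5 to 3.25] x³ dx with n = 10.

f(x) = x³
a = 1.5, b = 3.25, n = 10
h = (b - a)/n = 0.175000

Simpson's rule: (h/3)[f(x₀) + 4f(x₁) + 2f(x₂) + ... + f(xₙ)]

x_0 = 1.5000, f(x_0) = 3.375000, coefficient = 1
x_1 = 1.6750, f(x_1) = 4.699422, coefficient = 4
x_2 = 1.8500, f(x_2) = 6.331625, coefficient = 2
x_3 = 2.0250, f(x_3) = 8.303766, coefficient = 4
x_4 = 2.2000, f(x_4) = 10.648000, coefficient = 2
x_5 = 2.3750, f(x_5) = 13.396484, coefficient = 4
x_6 = 2.5500, f(x_6) = 16.581375, coefficient = 2
x_7 = 2.7250, f(x_7) = 20.234828, coefficient = 4
x_8 = 2.9000, f(x_8) = 24.389000, coefficient = 2
x_9 = 3.0750, f(x_9) = 29.076047, coefficient = 4
x_10 = 3.2500, f(x_10) = 34.328125, coefficient = 1

I ≈ (0.175000/3) × 456.445312 = 26.625977
Exact value: 26.625977
Error: 0.000000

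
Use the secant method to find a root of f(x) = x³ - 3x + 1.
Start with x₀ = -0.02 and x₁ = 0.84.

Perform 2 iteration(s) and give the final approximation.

f(x) = x³ - 3x + 1
x₀ = -0.02, x₁ = 0.84

Secant formula: x_{n+1} = x_n - f(x_n)(x_n - x_{n-1})/(f(x_n) - f(x_{n-1}))

Iteration 1:
  f(-0.020000) = 1.059992
  f(0.840000) = -0.927296
  x_2 = 0.840000 - (-0.927296)×(0.840000 - (-0.020000))/(-0.927296 - 1.059992)
       = 0.438712
Iteration 2:
  f(0.840000) = -0.927296
  f(0.438712) = -0.231698
  x_3 = 0.438712 - (-0.231698)×(0.438712 - 0.840000)/(-0.231698 - (-0.927296))
       = 0.305046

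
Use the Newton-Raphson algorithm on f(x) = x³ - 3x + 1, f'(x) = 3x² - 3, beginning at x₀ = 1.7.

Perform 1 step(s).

f(x) = x³ - 3x + 1
f'(x) = 3x² - 3
x₀ = 1.7

Newton-Raphson formula: x_{n+1} = x_n - f(x_n)/f'(x_n)

Iteration 1:
  f(1.700000) = 0.813000
  f'(1.700000) = 5.670000
  x_1 = 1.700000 - 0.813000/5.670000 = 1.556614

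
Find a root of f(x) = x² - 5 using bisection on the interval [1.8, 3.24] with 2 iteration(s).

f(x) = x² - 5
Initial interval: [1.8, 3.24]

Iteration 1:
  c_1 = (1.800000 + 3.240000)/2 = 2.520000
  f(c_1) = f(2.520000) = 1.350400
  f(a) × f(c) < 0, new interval: [1.800000, 2.520000]
Iteration 2:
  c_2 = (1.800000 + 2.520000)/2 = 2.160000
  f(c_2) = f(2.160000) = -0.334400
  f(a) × f(c) ≥ 0, new interval: [2.160000, 2.520000]

After 2 iteration(s), the approximation is c_2 = 2.160000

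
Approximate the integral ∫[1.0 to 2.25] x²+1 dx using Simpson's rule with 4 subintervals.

f(x) = x²+1
a = 1.0, b = 2.25, n = 4
h = (b - a)/n = 0.312500

Simpson's rule: (h/3)[f(x₀) + 4f(x₁) + 2f(x₂) + ... + f(xₙ)]

x_0 = 1.0000, f(x_0) = 2.000000, coefficient = 1
x_1 = 1.3125, f(x_1) = 2.722656, coefficient = 4
x_2 = 1.6250, f(x_2) = 3.640625, coefficient = 2
x_3 = 1.9375, f(x_3) = 4.753906, coefficient = 4
x_4 = 2.2500, f(x_4) = 6.062500, coefficient = 1

I ≈ (0.312500/3) × 45.250000 = 4.713542
Exact value: 4.713542
Error: 0.000000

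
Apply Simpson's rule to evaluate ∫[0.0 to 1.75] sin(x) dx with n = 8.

f(x) = sin(x)
a = 0.0, b = 1.75, n = 8
h = (b - a)/n = 0.218750

Simpson's rule: (h/3)[f(x₀) + 4f(x₁) + 2f(x₂) + ... + f(xₙ)]

x_0 = 0.0000, f(x_0) = 0.000000, coefficient = 1
x_1 = 0.2188, f(x_1) = 0.217010, coefficient = 4
x_2 = 0.4375, f(x_2) = 0.423676, coefficient = 2
x_3 = 0.6562, f(x_3) = 0.610150, coefficient = 4
x_4 = 0.8750, f(x_4) = 0.767544, coefficient = 2
x_5 = 1.0938, f(x_5) = 0.888355, coefficient = 4
x_6 = 1.3125, f(x_6) = 0.966827, coefficient = 2
x_7 = 1.5312, f(x_7) = 0.999218, coefficient = 4
x_8 = 1.7500, f(x_8) = 0.983986, coefficient = 1

I ≈ (0.218750/3) × 16.159010 = 1.178261
Exact value: 1.178246
Error: 0.000015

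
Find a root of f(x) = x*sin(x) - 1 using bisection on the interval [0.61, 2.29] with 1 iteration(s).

f(x) = x*sin(x) - 1
Initial interval: [0.61, 2.29]

Iteration 1:
  c_1 = (0.610000 + 2.290000)/2 = 1.450000
  f(c_1) = f(1.450000) = 0.439434
  f(a) × f(c) < 0, new interval: [0.610000, 1.450000]

After 1 iteration(s), the approximation is c_1 = 1.450000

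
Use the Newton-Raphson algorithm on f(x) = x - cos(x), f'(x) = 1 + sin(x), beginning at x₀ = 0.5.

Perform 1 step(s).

f(x) = x - cos(x)
f'(x) = 1 + sin(x)
x₀ = 0.5

Newton-Raphson formula: x_{n+1} = x_n - f(x_n)/f'(x_n)

Iteration 1:
  f(0.500000) = -0.377583
  f'(0.500000) = 1.479426
  x_1 = 0.500000 - (-0.377583)/1.479426 = 0.755222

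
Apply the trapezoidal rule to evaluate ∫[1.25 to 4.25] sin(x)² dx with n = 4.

f(x) = sin(x)²
a = 1.25, b = 4.25, n = 4
h = (b - a)/n = 0.750000

Trapezoidal rule: (h/2)[f(x₀) + 2f(x₁) + 2f(x₂) + ... + f(xₙ)]

x_0 = 1.2500, f(x_0) = 0.900572, coefficient = 1
x_1 = 2.0000, f(x_1) = 0.826822, coefficient = 2
x_2 = 2.7500, f(x_2) = 0.145665, coefficient = 2
x_3 = 3.5000, f(x_3) = 0.123049, coefficient = 2
x_4 = 4.2500, f(x_4) = 0.801006, coefficient = 1

I ≈ (0.750000/2) × 3.892649 = 1.459744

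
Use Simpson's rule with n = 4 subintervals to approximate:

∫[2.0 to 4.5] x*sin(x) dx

f(x) = x*sin(x)
a = 2.0, b = 4.5, n = 4
h = (b - a)/n = 0.625000

Simpson's rule: (h/3)[f(x₀) + 4f(x₁) + 2f(x₂) + ... + f(xₙ)]

x_0 = 2.0000, f(x_0) = 1.818595, coefficient = 1
x_1 = 2.6250, f(x_1) = 1.296541, coefficient = 4
x_2 = 3.2500, f(x_2) = -0.351634, coefficient = 2
x_3 = 3.8750, f(x_3) = -2.593944, coefficient = 4
x_4 = 4.5000, f(x_4) = -4.398886, coefficient = 1

I ≈ (0.625000/3) × -8.473171 = -1.765244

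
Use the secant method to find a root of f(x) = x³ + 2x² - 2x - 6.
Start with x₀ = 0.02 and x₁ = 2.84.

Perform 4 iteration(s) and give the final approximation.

f(x) = x³ + 2x² - 2x - 6
x₀ = 0.02, x₁ = 2.84

Secant formula: x_{n+1} = x_n - f(x_n)(x_n - x_{n-1})/(f(x_n) - f(x_{n-1}))

Iteration 1:
  f(0.020000) = -6.039192
  f(2.840000) = 27.357504
  x_2 = 2.840000 - 27.357504×(2.840000 - 0.020000)/(27.357504 - (-6.039192))
       = 0.529946
Iteration 2:
  f(2.840000) = 27.357504
  f(0.529946) = -6.349375
  x_3 = 0.529946 - (-6.349375)×(0.529946 - 2.840000)/(-6.349375 - 27.357504)
       = 0.965092
Iteration 3:
  f(0.529946) = -6.349375
  f(0.965092) = -5.168491
  x_4 = 0.965092 - (-5.168491)×(0.965092 - 0.529946)/(-5.168491 - (-6.349375))
       = 2.869636
Iteration 4:
  f(0.965092) = -5.168491
  f(2.869636) = 28.361247
  x_5 = 2.869636 - 28.361247×(2.869636 - 0.965092)/(28.361247 - (-5.168491))
       = 1.258671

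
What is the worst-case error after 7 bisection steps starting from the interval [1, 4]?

Bisection error bound: |error| ≤ (b-a)/2^n
|error| ≤ (4 - 1)/2^7 = 3/2^7
|error| ≤ 0.0234375000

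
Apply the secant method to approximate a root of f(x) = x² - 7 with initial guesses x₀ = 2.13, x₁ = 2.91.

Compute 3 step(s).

f(x) = x² - 7
x₀ = 2.13, x₁ = 2.91

Secant formula: x_{n+1} = x_n - f(x_n)(x_n - x_{n-1})/(f(x_n) - f(x_{n-1}))

Iteration 1:
  f(2.130000) = -2.463100
  f(2.910000) = 1.468100
  x_2 = 2.910000 - 1.468100×(2.910000 - 2.130000)/(1.468100 - (-2.463100))
       = 2.618710
Iteration 2:
  f(2.910000) = 1.468100
  f(2.618710) = -0.142356
  x_3 = 2.618710 - (-0.142356)×(2.618710 - 2.910000)/(-0.142356 - 1.468100)
       = 2.644459
Iteration 3:
  f(2.618710) = -0.142356
  f(2.644459) = -0.006837
  x_4 = 2.644459 - (-0.006837)×(2.644459 - 2.618710)/(-0.006837 - (-0.142356))
       = 2.645758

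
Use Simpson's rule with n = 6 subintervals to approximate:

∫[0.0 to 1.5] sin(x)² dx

f(x) = sin(x)²
a = 0.0, b = 1.5, n = 6
h = (b - a)/n = 0.250000

Simpson's rule: (h/3)[f(x₀) + 4f(x₁) + 2f(x₂) + ... + f(xₙ)]

x_0 = 0.0000, f(x_0) = 0.000000, coefficient = 1
x_1 = 0.2500, f(x_1) = 0.061209, coefficient = 4
x_2 = 0.5000, f(x_2) = 0.229849, coefficient = 2
x_3 = 0.7500, f(x_3) = 0.464631, coefficient = 4
x_4 = 1.0000, f(x_4) = 0.708073, coefficient = 2
x_5 = 1.2500, f(x_5) = 0.900572, coefficient = 4
x_6 = 1.5000, f(x_6) = 0.994996, coefficient = 1

I ≈ (0.250000/3) × 8.576488 = 0.714707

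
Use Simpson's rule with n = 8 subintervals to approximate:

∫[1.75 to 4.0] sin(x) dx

f(x) = sin(x)
a = 1.75, b = 4.0, n = 8
h = (b - a)/n = 0.281250

Simpson's rule: (h/3)[f(x₀) + 4f(x₁) + 2f(x₂) + ... + f(xₙ)]

x_0 = 1.7500, f(x_0) = 0.983986, coefficient = 1
x_1 = 2.0312, f(x_1) = 0.895851, coefficient = 4
x_2 = 2.3125, f(x_2) = 0.737319, coefficient = 2
x_3 = 2.5938, f(x_3) = 0.520847, coefficient = 4
x_4 = 2.8750, f(x_4) = 0.263446, coefficient = 2
x_5 = 3.1562, f(x_5) = -0.014657, coefficient = 4
x_6 = 3.4375, f(x_6) = -0.291608, coefficient = 2
x_7 = 3.7188, f(x_7) = -0.545644, coefficient = 4
x_8 = 4.0000, f(x_8) = -0.756802, coefficient = 1

I ≈ (0.281250/3) × 5.071085 = 0.475414
Exact value: 0.475398
Error: 0.000017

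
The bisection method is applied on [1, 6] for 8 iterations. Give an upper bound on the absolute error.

Bisection error bound: |error| ≤ (b-a)/2^n
|error| ≤ (6 - 1)/2^8 = 5/2^8
|error| ≤ 0.0195312500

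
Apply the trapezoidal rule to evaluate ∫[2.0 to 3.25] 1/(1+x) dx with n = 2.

f(x) = 1/(1+x)
a = 2.0, b = 3.25, n = 2
h = (b - a)/n = 0.625000

Trapezoidal rule: (h/2)[f(x₀) + 2f(x₁) + 2f(x₂) + ... + f(xₙ)]

x_0 = 2.0000, f(x_0) = 0.333333, coefficient = 1
x_1 = 2.6250, f(x_1) = 0.275862, coefficient = 2
x_2 = 3.2500, f(x_2) = 0.235294, coefficient = 1

I ≈ (0.625000/2) × 1.120352 = 0.350110
Exact value: 0.348307
Error: 0.001803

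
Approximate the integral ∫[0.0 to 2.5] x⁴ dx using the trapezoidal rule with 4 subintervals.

f(x) = x⁴
a = 0.0, b = 2.5, n = 4
h = (b - a)/n = 0.625000

Trapezoidal rule: (h/2)[f(x₀) + 2f(x₁) + 2f(x₂) + ... + f(xₙ)]

x_0 = 0.0000, f(x_0) = 0.000000, coefficient = 1
x_1 = 0.6250, f(x_1) = 0.152588, coefficient = 2
x_2 = 1.2500, f(x_2) = 2.441406, coefficient = 2
x_3 = 1.8750, f(x_3) = 12.359619, coefficient = 2
x_4 = 2.5000, f(x_4) = 39.062500, coefficient = 1

I ≈ (0.625000/2) × 68.969727 = 21.553040
Exact value: 19.531250
Error: 2.021790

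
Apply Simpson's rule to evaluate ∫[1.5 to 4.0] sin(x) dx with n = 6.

f(x) = sin(x)
a = 1.5, b = 4.0, n = 6
h = (b - a)/n = 0.416667

Simpson's rule: (h/3)[f(x₀) + 4f(x₁) + 2f(x₂) + ... + f(xₙ)]

x_0 = 1.5000, f(x_0) = 0.997495, coefficient = 1
x_1 = 1.9167, f(x_1) = 0.940781, coefficient = 4
x_2 = 2.3333, f(x_2) = 0.723086, coefficient = 2
x_3 = 2.7500, f(x_3) = 0.381661, coefficient = 4
x_4 = 3.1667, f(x_4) = -0.025071, coefficient = 2
x_5 = 3.5833, f(x_5) = -0.427514, coefficient = 4
x_6 = 4.0000, f(x_6) = -0.756802, coefficient = 1

I ≈ (0.416667/3) × 5.216434 = 0.724505
Exact value: 0.724381
Error: 0.000124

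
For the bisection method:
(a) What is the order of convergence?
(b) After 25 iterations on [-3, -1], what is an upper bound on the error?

(a) Bisection has linear (order 1) convergence; the error is halved each step.

(b) Error bound = (b-a)/2^n = (-1 - (-3))/2^{25}
    = 2/2^{25}

(a) 1 (linear); (b) error ≤ 5.96e-08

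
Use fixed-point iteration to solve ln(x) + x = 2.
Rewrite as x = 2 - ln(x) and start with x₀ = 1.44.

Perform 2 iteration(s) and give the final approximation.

Equation: ln(x) + x = 2
Fixed-point form: x = 2 - ln(x)
x₀ = 1.44

x_1 = g(1.440000) = 1.635357
x_2 = g(1.635357) = 1.508139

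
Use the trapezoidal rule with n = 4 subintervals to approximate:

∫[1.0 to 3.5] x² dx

f(x) = x²
a = 1.0, b = 3.5, n = 4
h = (b - a)/n = 0.625000

Trapezoidal rule: (h/2)[f(x₀) + 2f(x₁) + 2f(x₂) + ... + f(xₙ)]

x_0 = 1.0000, f(x_0) = 1.000000, coefficient = 1
x_1 = 1.6250, f(x_1) = 2.640625, coefficient = 2
x_2 = 2.2500, f(x_2) = 5.062500, coefficient = 2
x_3 = 2.8750, f(x_3) = 8.265625, coefficient = 2
x_4 = 3.5000, f(x_4) = 12.250000, coefficient = 1

I ≈ (0.625000/2) × 45.187500 = 14.121094
Exact value: 13.958333
Error: 0.162760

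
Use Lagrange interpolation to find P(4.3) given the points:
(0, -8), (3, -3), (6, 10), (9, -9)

Lagrange interpolation formula:
P(x) = Σ yᵢ × Lᵢ(x)
where Lᵢ(x) = Π_{j≠i} (x - xⱼ)/(xᵢ - xⱼ)

L_0(4.3) = (4.3 - 3)/(0 - 3) × (4.3 - 6)/(0 - 6) × (4.3 - 9)/(0 - 9) = -0.064117
L_1(4.3) = (4.3 - 0)/(3 - 0) × (4.3 - 6)/(3 - 6) × (4.3 - 9)/(3 - 9) = 0.636241
L_2(4.3) = (4.3 - 0)/(6 - 0) × (4.3 - 3)/(6 - 3) × (4.3 - 9)/(6 - 9) = 0.486537
L_3(4.3) = (4.3 - 0)/(9 - 0) × (4.3 - 3)/(9 - 3) × (4.3 - 6)/(9 - 6) = -0.058660

P(4.3) = (-8)×L_0(4.3) + (-3)×L_1(4.3) + 10×L_2(4.3) + (-9)×L_3(4.3)
P(4.3) = 3.997531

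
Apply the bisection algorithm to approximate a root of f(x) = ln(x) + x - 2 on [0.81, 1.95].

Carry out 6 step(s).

f(x) = ln(x) + x - 2
Initial interval: [0.81, 1.95]

Iteration 1:
  c_1 = (0.810000 + 1.950000)/2 = 1.380000
  f(c_1) = f(1.380000) = -0.297917
  f(a) × f(c) ≥ 0, new interval: [1.380000, 1.950000]
Iteration 2:
  c_2 = (1.380000 + 1.950000)/2 = 1.665000
  f(c_2) = f(1.665000) = 0.174825
  f(a) × f(c) < 0, new interval: [1.380000, 1.665000]
Iteration 3:
  c_3 = (1.380000 + 1.665000)/2 = 1.522500
  f(c_3) = f(1.522500) = -0.057146
  f(a) × f(c) ≥ 0, new interval: [1.522500, 1.665000]
Iteration 4:
  c_4 = (1.522500 + 1.665000)/2 = 1.593750
  f(c_4) = f(1.593750) = 0.059840
  f(a) × f(c) < 0, new interval: [1.522500, 1.593750]
Iteration 5:
  c_5 = (1.522500 + 1.593750)/2 = 1.558125
  f(c_5) = f(1.558125) = 0.001608
  f(a) × f(c) < 0, new interval: [1.522500, 1.558125]
Iteration 6:
  c_6 = (1.522500 + 1.558125)/2 = 1.540312
  f(c_6) = f(1.540312) = -0.027702
  f(a) × f(c) ≥ 0, new interval: [1.540312, 1.558125]

After 6 iteration(s), the approximation is c_6 = 1.540312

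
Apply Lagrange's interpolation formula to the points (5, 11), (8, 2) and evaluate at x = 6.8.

Lagrange interpolation formula:
P(x) = Σ yᵢ × Lᵢ(x)
where Lᵢ(x) = Π_{j≠i} (x - xⱼ)/(xᵢ - xⱼ)

L_0(6.8) = (6.8 - 8)/(5 - 8) = 0.400000
L_1(6.8) = (6.8 - 5)/(8 - 5) = 0.600000

P(6.8) = 11×L_0(6.8) + 2×L_1(6.8)
P(6.8) = 5.600000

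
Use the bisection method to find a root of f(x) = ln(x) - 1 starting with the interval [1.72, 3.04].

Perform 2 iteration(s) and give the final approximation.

f(x) = ln(x) - 1
Initial interval: [1.72, 3.04]

Iteration 1:
  c_1 = (1.720000 + 3.040000)/2 = 2.380000
  f(c_1) = f(2.380000) = -0.132900
  f(a) × f(c) ≥ 0, new interval: [2.380000, 3.040000]
Iteration 2:
  c_2 = (2.380000 + 3.040000)/2 = 2.710000
  f(c_2) = f(2.710000) = -0.003051
  f(a) × f(c) ≥ 0, new interval: [2.710000, 3.040000]

After 2 iteration(s), the approximation is c_2 = 2.710000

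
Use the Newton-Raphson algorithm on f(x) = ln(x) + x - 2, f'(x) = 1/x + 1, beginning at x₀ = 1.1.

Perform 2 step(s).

f(x) = ln(x) + x - 2
f'(x) = 1/x + 1
x₀ = 1.1

Newton-Raphson formula: x_{n+1} = x_n - f(x_n)/f'(x_n)

Iteration 1:
  f(1.100000) = -0.804690
  f'(1.100000) = 1.909091
  x_1 = 1.100000 - (-0.804690)/1.909091 = 1.521504
Iteration 2:
  f(1.521504) = -0.058796
  f'(1.521504) = 1.657244
  x_2 = 1.521504 - (-0.058796)/1.657244 = 1.556983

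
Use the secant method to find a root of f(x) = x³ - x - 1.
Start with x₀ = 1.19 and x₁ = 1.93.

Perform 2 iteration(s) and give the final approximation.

f(x) = x³ - x - 1
x₀ = 1.19, x₁ = 1.93

Secant formula: x_{n+1} = x_n - f(x_n)(x_n - x_{n-1})/(f(x_n) - f(x_{n-1}))

Iteration 1:
  f(1.190000) = -0.504841
  f(1.930000) = 4.259057
  x_2 = 1.930000 - 4.259057×(1.930000 - 1.190000)/(4.259057 - (-0.504841))
       = 1.268419
Iteration 2:
  f(1.930000) = 4.259057
  f(1.268419) = -0.227675
  x_3 = 1.268419 - (-0.227675)×(1.268419 - 1.930000)/(-0.227675 - 4.259057)
       = 1.301991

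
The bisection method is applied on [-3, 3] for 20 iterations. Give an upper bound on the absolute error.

Bisection error bound: |error| ≤ (b-a)/2^n
|error| ≤ (3 - (-3))/2^20 = 6/2^20
|error| ≤ 0.0000057220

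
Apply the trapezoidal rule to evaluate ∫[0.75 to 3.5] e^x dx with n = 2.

f(x) = e^x
a = 0.75, b = 3.5, n = 2
h = (b - a)/n = 1.375000

Trapezoidal rule: (h/2)[f(x₀) + 2f(x₁) + 2f(x₂) + ... + f(xₙ)]

x_0 = 0.7500, f(x_0) = 2.117000, coefficient = 1
x_1 = 2.1250, f(x_1) = 8.372897, coefficient = 2
x_2 = 3.5000, f(x_2) = 33.115452, coefficient = 1

I ≈ (1.375000/2) × 51.978247 = 35.735045
Exact value: 30.998452
Error: 4.736593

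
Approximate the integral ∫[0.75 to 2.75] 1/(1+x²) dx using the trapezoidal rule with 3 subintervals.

f(x) = 1/(1+x²)
a = 0.75, b = 2.75, n = 3
h = (b - a)/n = 0.666667

Trapezoidal rule: (h/2)[f(x₀) + 2f(x₁) + 2f(x₂) + ... + f(xₙ)]

x_0 = 0.7500, f(x_0) = 0.640000, coefficient = 1
x_1 = 1.4167, f(x_1) = 0.332564, coefficient = 2
x_2 = 2.0833, f(x_2) = 0.187256, coefficient = 2
x_3 = 2.7500, f(x_3) = 0.116788, coefficient = 1

I ≈ (0.666667/2) × 1.796428 = 0.598809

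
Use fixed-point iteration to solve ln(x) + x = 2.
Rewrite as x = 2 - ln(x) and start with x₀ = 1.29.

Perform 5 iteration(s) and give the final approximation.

Equation: ln(x) + x = 2
Fixed-point form: x = 2 - ln(x)
x₀ = 1.29

x_1 = g(1.290000) = 1.745358
x_2 = g(1.745358) = 1.443040
x_3 = g(1.443040) = 1.633248
x_4 = g(1.633248) = 1.509430
x_5 = g(1.509430) = 1.588268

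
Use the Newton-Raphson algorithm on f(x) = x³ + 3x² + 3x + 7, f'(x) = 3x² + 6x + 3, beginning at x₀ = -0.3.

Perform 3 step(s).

f(x) = x³ + 3x² + 3x + 7
f'(x) = 3x² + 6x + 3
x₀ = -0.3

Newton-Raphson formula: x_{n+1} = x_n - f(x_n)/f'(x_n)

Iteration 1:
  f(-0.300000) = 6.343000
  f'(-0.300000) = 1.470000
  x_1 = -0.300000 - 6.343000/1.470000 = -4.614966
Iteration 2:
  f(-4.614966) = -41.240300
  f'(-4.614966) = 39.203937
  x_2 = -4.614966 - (-41.240300)/39.203937 = -3.563023
Iteration 3:
  f(-3.563023) = -10.836724
  f'(-3.563023) = 19.707263
  x_3 = -3.563023 - (-10.836724)/19.707263 = -3.013138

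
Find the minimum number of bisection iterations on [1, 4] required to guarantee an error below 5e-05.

We need (b-a)/2^n ≤ 5e-05
(4 - 1)/2^n ≤ 5e-05
3/2^n ≤ 5e-05
2^n ≥ 60000
n ≥ log₂(60000) = 15.87
n ≥ 16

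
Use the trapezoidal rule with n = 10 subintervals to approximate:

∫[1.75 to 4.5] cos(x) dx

f(x) = cos(x)
a = 1.75, b = 4.5, n = 10
h = (b - a)/n = 0.275000

Trapezoidal rule: (h/2)[f(x₀) + 2f(x₁) + 2f(x₂) + ... + f(xₙ)]

x_0 = 1.7500, f(x_0) = -0.178246, coefficient = 1
x_1 = 2.0250, f(x_1) = -0.438747, coefficient = 2
x_2 = 2.3000, f(x_2) = -0.666276, coefficient = 2
x_3 = 2.5750, f(x_3) = -0.843735, coefficient = 2
x_4 = 2.8500, f(x_4) = -0.957787, coefficient = 2
x_5 = 3.1250, f(x_5) = -0.999862, coefficient = 2
x_6 = 3.4000, f(x_6) = -0.966798, coefficient = 2
x_7 = 3.6750, f(x_7) = -0.861080, coefficient = 2
x_8 = 3.9500, f(x_8) = -0.690651, coefficient = 2
x_9 = 4.2250, f(x_9) = -0.468320, coefficient = 2
x_10 = 4.5000, f(x_10) = -0.210796, coefficient = 1

I ≈ (0.275000/2) × -14.175555 = -1.949139
Exact value: -1.961516
Error: 0.012377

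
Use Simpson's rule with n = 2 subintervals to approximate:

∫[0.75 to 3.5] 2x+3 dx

f(x) = 2x+3
a = 0.75, b = 3.5, n = 2
h = (b - a)/n = 1.375000

Simpson's rule: (h/3)[f(x₀) + 4f(x₁) + 2f(x₂) + ... + f(xₙ)]

x_0 = 0.7500, f(x_0) = 4.500000, coefficient = 1
x_1 = 2.1250, f(x_1) = 7.250000, coefficient = 4
x_2 = 3.5000, f(x_2) = 10.000000, coefficient = 1

I ≈ (1.375000/3) × 43.500000 = 19.937500
Exact value: 19.937500
Error: 0.000000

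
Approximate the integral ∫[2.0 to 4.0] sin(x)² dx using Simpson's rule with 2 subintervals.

f(x) = sin(x)²
a = 2.0, b = 4.0, n = 2
h = (b - a)/n = 1.000000

Simpson's rule: (h/3)[f(x₀) + 4f(x₁) + 2f(x₂) + ... + f(xₙ)]

x_0 = 2.0000, f(x_0) = 0.826822, coefficient = 1
x_1 = 3.0000, f(x_1) = 0.019915, coefficient = 4
x_2 = 4.0000, f(x_2) = 0.572750, coefficient = 1

I ≈ (1.000000/3) × 1.479231 = 0.493077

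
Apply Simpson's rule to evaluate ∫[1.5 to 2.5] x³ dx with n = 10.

f(x) = x³
a = 1.5, b = 2.5, n = 10
h = (b - a)/n = 0.100000

Simpson's rule: (h/3)[f(x₀) + 4f(x₁) + 2f(x₂) + ... + f(xₙ)]

x_0 = 1.5000, f(x_0) = 3.375000, coefficient = 1
x_1 = 1.6000, f(x_1) = 4.096000, coefficient = 4
x_2 = 1.7000, f(x_2) = 4.913000, coefficient = 2
x_3 = 1.8000, f(x_3) = 5.832000, coefficient = 4
x_4 = 1.9000, f(x_4) = 6.859000, coefficient = 2
x_5 = 2.0000, f(x_5) = 8.000000, coefficient = 4
x_6 = 2.1000, f(x_6) = 9.261000, coefficient = 2
x_7 = 2.2000, f(x_7) = 10.648000, coefficient = 4
x_8 = 2.3000, f(x_8) = 12.167000, coefficient = 2
x_9 = 2.4000, f(x_9) = 13.824000, coefficient = 4
x_10 = 2.5000, f(x_10) = 15.625000, coefficient = 1

I ≈ (0.100000/3) × 255.000000 = 8.500000
Exact value: 8.500000
Error: 0.000000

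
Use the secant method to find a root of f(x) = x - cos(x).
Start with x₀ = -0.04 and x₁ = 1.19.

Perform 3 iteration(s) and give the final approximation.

f(x) = x - cos(x)
x₀ = -0.04, x₁ = 1.19

Secant formula: x_{n+1} = x_n - f(x_n)(x_n - x_{n-1})/(f(x_n) - f(x_{n-1}))

Iteration 1:
  f(-0.040000) = -1.039200
  f(1.190000) = 0.818340
  x_2 = 1.190000 - 0.818340×(1.190000 - (-0.040000))/(0.818340 - (-1.039200))
       = 0.648123
Iteration 2:
  f(1.190000) = 0.818340
  f(0.648123) = -0.149095
  x_3 = 0.648123 - (-0.149095)×(0.648123 - 1.190000)/(-0.149095 - 0.818340)
       = 0.731634
Iteration 3:
  f(0.648123) = -0.149095
  f(0.731634) = -0.012450
  x_4 = 0.731634 - (-0.012450)×(0.731634 - 0.648123)/(-0.012450 - (-0.149095))
       = 0.739243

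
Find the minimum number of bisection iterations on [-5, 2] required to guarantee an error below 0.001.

We need (b-a)/2^n ≤ 0.001
(2 - (-5))/2^n ≤ 0.001
7/2^n ≤ 0.001
2^n ≥ 7000
n ≥ log₂(7000) = 12.77
n ≥ 13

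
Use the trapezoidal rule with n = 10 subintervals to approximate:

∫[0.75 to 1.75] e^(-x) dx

f(x) = e^(-x)
a = 0.75, b = 1.75, n = 10
h = (b - a)/n = 0.100000

Trapezoidal rule: (h/2)[f(x₀) + 2f(x₁) + 2f(x₂) + ... + f(xₙ)]

x_0 = 0.7500, f(x_0) = 0.472367, coefficient = 1
x_1 = 0.8500, f(x_1) = 0.427415, coefficient = 2
x_2 = 0.9500, f(x_2) = 0.386741, coefficient = 2
x_3 = 1.0500, f(x_3) = 0.349938, coefficient = 2
x_4 = 1.1500, f(x_4) = 0.316637, coefficient = 2
x_5 = 1.2500, f(x_5) = 0.286505, coefficient = 2
x_6 = 1.3500, f(x_6) = 0.259240, coefficient = 2
x_7 = 1.4500, f(x_7) = 0.234570, coefficient = 2
x_8 = 1.5500, f(x_8) = 0.212248, coefficient = 2
x_9 = 1.6500, f(x_9) = 0.192050, coefficient = 2
x_10 = 1.7500, f(x_10) = 0.173774, coefficient = 1

I ≈ (0.100000/2) × 5.976828 = 0.298841
Exact value: 0.298593
Error: 0.000249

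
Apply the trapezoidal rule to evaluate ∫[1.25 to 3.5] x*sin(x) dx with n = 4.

f(x) = x*sin(x)
a = 1.25, b = 3.5, n = 4
h = (b - a)/n = 0.562500

Trapezoidal rule: (h/2)[f(x₀) + 2f(x₁) + 2f(x₂) + ... + f(xₙ)]

x_0 = 1.2500, f(x_0) = 1.186231, coefficient = 1
x_1 = 1.8125, f(x_1) = 1.759814, coefficient = 2
x_2 = 2.3750, f(x_2) = 1.647502, coefficient = 2
x_3 = 2.9375, f(x_3) = 0.595369, coefficient = 2
x_4 = 3.5000, f(x_4) = -1.227741, coefficient = 1

I ≈ (0.562500/2) × 7.963858 = 2.239835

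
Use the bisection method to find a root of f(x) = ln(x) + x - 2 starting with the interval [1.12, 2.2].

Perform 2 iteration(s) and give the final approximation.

f(x) = ln(x) + x - 2
Initial interval: [1.12, 2.2]

Iteration 1:
  c_1 = (1.120000 + 2.200000)/2 = 1.660000
  f(c_1) = f(1.660000) = 0.166818
  f(a) × f(c) < 0, new interval: [1.120000, 1.660000]
Iteration 2:
  c_2 = (1.120000 + 1.660000)/2 = 1.390000
  f(c_2) = f(1.390000) = -0.280696
  f(a) × f(c) ≥ 0, new interval: [1.390000, 1.660000]

After 2 iteration(s), the approximation is c_2 = 1.390000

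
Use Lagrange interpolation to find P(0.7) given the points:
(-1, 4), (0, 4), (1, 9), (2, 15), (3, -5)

Lagrange interpolation formula:
P(x) = Σ yᵢ × Lᵢ(x)
where Lᵢ(x) = Π_{j≠i} (x - xⱼ)/(xᵢ - xⱼ)

L_0(0.7) = (0.7 - 0)/(-1 - 0) × (0.7 - 1)/(-1 - 1) × (0.7 - 2)/(-1 - 2) × (0.7 - 3)/(-1 - 3) = -0.026163
L_1(0.7) = (0.7 - (-1))/(0 - (-1)) × (0.7 - 1)/(0 - 1) × (0.7 - 2)/(0 - 2) × (0.7 - 3)/(0 - 3) = 0.254150
L_2(0.7) = (0.7 - (-1))/(1 - (-1)) × (0.7 - 0)/(1 - 0) × (0.7 - 2)/(1 - 2) × (0.7 - 3)/(1 - 3) = 0.889525
L_3(0.7) = (0.7 - (-1))/(2 - (-1)) × (0.7 - 0)/(2 - 0) × (0.7 - 1)/(2 - 1) × (0.7 - 3)/(2 - 3) = -0.136850
L_4(0.7) = (0.7 - (-1))/(3 - (-1)) × (0.7 - 0)/(3 - 0) × (0.7 - 1)/(3 - 1) × (0.7 - 2)/(3 - 2) = 0.019338

P(0.7) = 4×L_0(0.7) + 4×L_1(0.7) + 9×L_2(0.7) + 15×L_3(0.7) + (-5)×L_4(0.7)
P(0.7) = 6.768237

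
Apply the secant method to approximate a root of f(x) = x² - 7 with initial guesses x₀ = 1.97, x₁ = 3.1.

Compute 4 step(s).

f(x) = x² - 7
x₀ = 1.97, x₁ = 3.1

Secant formula: x_{n+1} = x_n - f(x_n)(x_n - x_{n-1})/(f(x_n) - f(x_{n-1}))

Iteration 1:
  f(1.970000) = -3.119100
  f(3.100000) = 2.610000
  x_2 = 3.100000 - 2.610000×(3.100000 - 1.970000)/(2.610000 - (-3.119100))
       = 2.585207
Iteration 2:
  f(3.100000) = 2.610000
  f(2.585207) = -0.316704
  x_3 = 2.585207 - (-0.316704)×(2.585207 - 3.100000)/(-0.316704 - 2.610000)
       = 2.640914
Iteration 3:
  f(2.585207) = -0.316704
  f(2.640914) = -0.025574
  x_4 = 2.640914 - (-0.025574)×(2.640914 - 2.585207)/(-0.025574 - (-0.316704))
       = 2.645807
Iteration 4:
  f(2.640914) = -0.025574
  f(2.645807) = 0.000297
  x_5 = 2.645807 - 0.000297×(2.645807 - 2.640914)/(0.000297 - (-0.025574))
       = 2.645751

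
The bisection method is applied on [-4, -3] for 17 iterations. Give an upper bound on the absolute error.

Bisection error bound: |error| ≤ (b-a)/2^n
|error| ≤ (-3 - (-4))/2^17 = 1/2^17
|error| ≤ 0.0000076294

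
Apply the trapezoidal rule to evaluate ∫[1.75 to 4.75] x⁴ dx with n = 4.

f(x) = x⁴
a = 1.75, b = 4.75, n = 4
h = (b - a)/n = 0.750000

Trapezoidal rule: (h/2)[f(x₀) + 2f(x₁) + 2f(x₂) + ... + f(xₙ)]

x_0 = 1.7500, f(x_0) = 9.378906, coefficient = 1
x_1 = 2.5000, f(x_1) = 39.062500, coefficient = 2
x_2 = 3.2500, f(x_2) = 111.566406, coefficient = 2
x_3 = 4.0000, f(x_3) = 256.000000, coefficient = 2
x_4 = 4.7500, f(x_4) = 509.066406, coefficient = 1

I ≈ (0.750000/2) × 1331.703125 = 499.388672
Exact value: 480.330469
Error: 19.058203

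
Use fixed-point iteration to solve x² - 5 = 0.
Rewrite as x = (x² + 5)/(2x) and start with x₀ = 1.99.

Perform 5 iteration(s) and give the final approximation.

Equation: x² - 5 = 0
Fixed-point form: x = (x² + 5)/(2x)
x₀ = 1.99

x_1 = g(1.990000) = 2.251281
x_2 = g(2.251281) = 2.236119
x_3 = g(2.236119) = 2.236068
x_4 = g(2.236068) = 2.236068
x_5 = g(2.236068) = 2.236068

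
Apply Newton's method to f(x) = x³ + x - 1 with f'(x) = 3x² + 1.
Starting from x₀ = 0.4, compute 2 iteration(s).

f(x) = x³ + x - 1
f'(x) = 3x² + 1
x₀ = 0.4

Newton-Raphson formula: x_{n+1} = x_n - f(x_n)/f'(x_n)

Iteration 1:
  f(0.400000) = -0.536000
  f'(0.400000) = 1.480000
  x_1 = 0.400000 - (-0.536000)/1.480000 = 0.762162
Iteration 2:
  f(0.762162) = 0.204895
  f'(0.762162) = 2.742673
  x_2 = 0.762162 - 0.204895/2.742673 = 0.687456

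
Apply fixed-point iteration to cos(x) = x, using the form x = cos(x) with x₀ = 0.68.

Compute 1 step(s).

Equation: cos(x) = x
Fixed-point form: x = cos(x)
x₀ = 0.68

x_1 = g(0.680000) = 0.777573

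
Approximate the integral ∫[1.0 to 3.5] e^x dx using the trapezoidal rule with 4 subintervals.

f(x) = e^x
a = 1.0, b = 3.5, n = 4
h = (b - a)/n = 0.625000

Trapezoidal rule: (h/2)[f(x₀) + 2f(x₁) + 2f(x₂) + ... + f(xₙ)]

x_0 = 1.0000, f(x_0) = 2.718282, coefficient = 1
x_1 = 1.6250, f(x_1) = 5.078419, coefficient = 2
x_2 = 2.2500, f(x_2) = 9.487736, coefficient = 2
x_3 = 2.8750, f(x_3) = 17.725424, coefficient = 2
x_4 = 3.5000, f(x_4) = 33.115452, coefficient = 1

I ≈ (0.625000/2) × 100.416892 = 31.380279
Exact value: 30.397170
Error: 0.983109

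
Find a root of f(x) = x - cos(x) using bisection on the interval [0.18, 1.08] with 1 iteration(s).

f(x) = x - cos(x)
Initial interval: [0.18, 1.08]

Iteration 1:
  c_1 = (0.180000 + 1.080000)/2 = 0.630000
  f(c_1) = f(0.630000) = -0.178028
  f(a) × f(c) ≥ 0, new interval: [0.630000, 1.080000]

After 1 iteration(s), the approximation is c_1 = 0.630000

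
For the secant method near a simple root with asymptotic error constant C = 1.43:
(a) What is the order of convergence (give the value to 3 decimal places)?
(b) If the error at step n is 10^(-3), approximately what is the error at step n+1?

(a) Secant method has superlinear convergence with order φ = (1+√5)/2 ≈ 1.618.
    This means |e_{n+1}| ≈ C|e_n|^1.618.

(b) With |e_n| = 10^(-3) and C = 1.43:
    |e_{n+1}| ≈ 1.43 × (10^(-3))^1.618 = 1.43 × 10^(-4.85)

(a) ≈ 1.618 (golden ratio); (b) |e_{n+1}| ≈ 2.001e-05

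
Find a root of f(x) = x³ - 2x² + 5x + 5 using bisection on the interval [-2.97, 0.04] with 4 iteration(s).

f(x) = x³ - 2x² + 5x + 5
Initial interval: [-2.97, 0.04]

Iteration 1:
  c_1 = (-2.970000 + 0.040000)/2 = -1.465000
  f(c_1) = f(-1.465000) = -9.761670
  f(a) × f(c) ≥ 0, new interval: [-1.465000, 0.040000]
Iteration 2:
  c_2 = (-1.465000 + 0.040000)/2 = -0.712500
  f(c_2) = f(-0.712500) = 0.060482
  f(a) × f(c) < 0, new interval: [-1.465000, -0.712500]
Iteration 3:
  c_3 = (-1.465000 + (-0.712500))/2 = -1.088750
  f(c_3) = f(-1.088750) = -4.105082
  f(a) × f(c) ≥ 0, new interval: [-1.088750, -0.712500]
Iteration 4:
  c_4 = (-1.088750 + (-0.712500))/2 = -0.900625
  f(c_4) = f(-0.900625) = -1.855896
  f(a) × f(c) ≥ 0, new interval: [-0.900625, -0.712500]

After 4 iteration(s), the approximation is c_4 = -0.900625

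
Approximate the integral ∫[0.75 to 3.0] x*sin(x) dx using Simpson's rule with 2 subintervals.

f(x) = x*sin(x)
a = 0.75, b = 3.0, n = 2
h = (b - a)/n = 1.125000

Simpson's rule: (h/3)[f(x₀) + 4f(x₁) + 2f(x₂) + ... + f(xₙ)]

x_0 = 0.7500, f(x_0) = 0.511229, coefficient = 1
x_1 = 1.8750, f(x_1) = 1.788911, coefficient = 4
x_2 = 3.0000, f(x_2) = 0.423360, coefficient = 1

I ≈ (1.125000/3) × 8.090232 = 3.033837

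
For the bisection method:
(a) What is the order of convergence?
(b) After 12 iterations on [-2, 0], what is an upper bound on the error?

(a) Bisection has linear (order 1) convergence; the error is halved each step.

(b) Error bound = (b-a)/2^n = (0 - (-2))/2^{12}
    = 2/2^{12}

(a) 1 (linear); (b) error ≤ 4.88e-04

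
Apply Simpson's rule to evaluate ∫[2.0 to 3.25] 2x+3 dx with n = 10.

f(x) = 2x+3
a = 2.0, b = 3.25, n = 10
h = (b - a)/n = 0.125000

Simpson's rule: (h/3)[f(x₀) + 4f(x₁) + 2f(x₂) + ... + f(xₙ)]

x_0 = 2.0000, f(x_0) = 7.000000, coefficient = 1
x_1 = 2.1250, f(x_1) = 7.250000, coefficient = 4
x_2 = 2.2500, f(x_2) = 7.500000, coefficient = 2
x_3 = 2.3750, f(x_3) = 7.750000, coefficient = 4
x_4 = 2.5000, f(x_4) = 8.000000, coefficient = 2
x_5 = 2.6250, f(x_5) = 8.250000, coefficient = 4
x_6 = 2.7500, f(x_6) = 8.500000, coefficient = 2
x_7 = 2.8750, f(x_7) = 8.750000, coefficient = 4
x_8 = 3.0000, f(x_8) = 9.000000, coefficient = 2
x_9 = 3.1250, f(x_9) = 9.250000, coefficient = 4
x_10 = 3.2500, f(x_10) = 9.500000, coefficient = 1

I ≈ (0.125000/3) × 247.500000 = 10.312500
Exact value: 10.312500
Error: 0.000000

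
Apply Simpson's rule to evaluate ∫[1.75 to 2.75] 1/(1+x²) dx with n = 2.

f(x) = 1/(1+x²)
a = 1.75, b = 2.75, n = 2
h = (b - a)/n = 0.500000

Simpson's rule: (h/3)[f(x₀) + 4f(x₁) + 2f(x₂) + ... + f(xₙ)]

x_0 = 1.7500, f(x_0) = 0.246154, coefficient = 1
x_1 = 2.2500, f(x_1) = 0.164948, coefficient = 4
x_2 = 2.7500, f(x_2) = 0.116788, coefficient = 1

I ≈ (0.500000/3) × 1.022736 = 0.170456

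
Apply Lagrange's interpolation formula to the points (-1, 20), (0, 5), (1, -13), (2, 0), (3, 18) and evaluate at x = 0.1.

Lagrange interpolation formula:
P(x) = Σ yᵢ × Lᵢ(x)
where Lᵢ(x) = Π_{j≠i} (x - xⱼ)/(xᵢ - xⱼ)

L_0(0.1) = (0.1 - 0)/(-1 - 0) × (0.1 - 1)/(-1 - 1) × (0.1 - 2)/(-1 - 2) × (0.1 - 3)/(-1 - 3) = -0.020663
L_1(0.1) = (0.1 - (-1))/(0 - (-1)) × (0.1 - 1)/(0 - 1) × (0.1 - 2)/(0 - 2) × (0.1 - 3)/(0 - 3) = 0.909150
L_2(0.1) = (0.1 - (-1))/(1 - (-1)) × (0.1 - 0)/(1 - 0) × (0.1 - 2)/(1 - 2) × (0.1 - 3)/(1 - 3) = 0.151525
L_3(0.1) = (0.1 - (-1))/(2 - (-1)) × (0.1 - 0)/(2 - 0) × (0.1 - 1)/(2 - 1) × (0.1 - 3)/(2 - 3) = -0.047850
L_4(0.1) = (0.1 - (-1))/(3 - (-1)) × (0.1 - 0)/(3 - 0) × (0.1 - 1)/(3 - 1) × (0.1 - 2)/(3 - 2) = 0.007838

P(0.1) = 20×L_0(0.1) + 5×L_1(0.1) + (-13)×L_2(0.1) + 0×L_3(0.1) + 18×L_4(0.1)
P(0.1) = 2.303750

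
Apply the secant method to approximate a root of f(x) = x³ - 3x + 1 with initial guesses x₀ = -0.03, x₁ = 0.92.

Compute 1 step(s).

f(x) = x³ - 3x + 1
x₀ = -0.03, x₁ = 0.92

Secant formula: x_{n+1} = x_n - f(x_n)(x_n - x_{n-1})/(f(x_n) - f(x_{n-1}))

Iteration 1:
  f(-0.030000) = 1.089973
  f(0.920000) = -0.981312
  x_2 = 0.920000 - (-0.981312)×(0.920000 - (-0.030000))/(-0.981312 - 1.089973)
       = 0.469919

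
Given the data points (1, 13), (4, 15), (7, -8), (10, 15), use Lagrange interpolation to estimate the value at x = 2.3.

Lagrange interpolation formula:
P(x) = Σ yᵢ × Lᵢ(x)
where Lᵢ(x) = Π_{j≠i} (x - xⱼ)/(xᵢ - xⱼ)

L_0(2.3) = (2.3 - 4)/(1 - 4) × (2.3 - 7)/(1 - 7) × (2.3 - 10)/(1 - 10) = 0.379772
L_1(2.3) = (2.3 - 1)/(4 - 1) × (2.3 - 7)/(4 - 7) × (2.3 - 10)/(4 - 10) = 0.871241
L_2(2.3) = (2.3 - 1)/(7 - 1) × (2.3 - 4)/(7 - 4) × (2.3 - 10)/(7 - 10) = -0.315130
L_3(2.3) = (2.3 - 1)/(10 - 1) × (2.3 - 4)/(10 - 4) × (2.3 - 7)/(10 - 7) = 0.064117

P(2.3) = 13×L_0(2.3) + 15×L_1(2.3) + (-8)×L_2(2.3) + 15×L_3(2.3)
P(2.3) = 21.488438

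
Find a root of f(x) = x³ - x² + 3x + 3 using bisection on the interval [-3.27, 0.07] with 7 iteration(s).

f(x) = x³ - x² + 3x + 3
Initial interval: [-3.27, 0.07]

Iteration 1:
  c_1 = (-3.270000 + 0.070000)/2 = -1.600000
  f(c_1) = f(-1.600000) = -8.456000
  f(a) × f(c) ≥ 0, new interval: [-1.600000, 0.070000]
Iteration 2:
  c_2 = (-1.600000 + 0.070000)/2 = -0.765000
  f(c_2) = f(-0.765000) = -0.327922
  f(a) × f(c) ≥ 0, new interval: [-0.765000, 0.070000]
Iteration 3:
  c_3 = (-0.765000 + 0.070000)/2 = -0.347500
  f(c_3) = f(-0.347500) = 1.794781
  f(a) × f(c) < 0, new interval: [-0.765000, -0.347500]
Iteration 4:
  c_4 = (-0.765000 + (-0.347500))/2 = -0.556250
  f(c_4) = f(-0.556250) = 0.849724
  f(a) × f(c) < 0, new interval: [-0.765000, -0.556250]
Iteration 5:
  c_5 = (-0.765000 + (-0.556250))/2 = -0.660625
  f(c_5) = f(-0.660625) = 0.293386
  f(a) × f(c) < 0, new interval: [-0.765000, -0.660625]
Iteration 6:
  c_6 = (-0.765000 + (-0.660625))/2 = -0.712813
  f(c_6) = f(-0.712813) = -0.008720
  f(a) × f(c) ≥ 0, new interval: [-0.712813, -0.660625]
Iteration 7:
  c_7 = (-0.712813 + (-0.660625))/2 = -0.686719
  f(c_7) = f(-0.686719) = 0.144416
  f(a) × f(c) < 0, new interval: [-0.712813, -0.686719]

After 7 iteration(s), the approximation is c_7 = -0.686719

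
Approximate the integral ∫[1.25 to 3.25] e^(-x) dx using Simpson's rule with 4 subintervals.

f(x) = e^(-x)
a = 1.25, b = 3.25, n = 4
h = (b - a)/n = 0.500000

Simpson's rule: (h/3)[f(x₀) + 4f(x₁) + 2f(x₂) + ... + f(xₙ)]

x_0 = 1.2500, f(x_0) = 0.286505, coefficient = 1
x_1 = 1.7500, f(x_1) = 0.173774, coefficient = 4
x_2 = 2.2500, f(x_2) = 0.105399, coefficient = 2
x_3 = 2.7500, f(x_3) = 0.063928, coefficient = 4
x_4 = 3.2500, f(x_4) = 0.038774, coefficient = 1

I ≈ (0.500000/3) × 1.486885 = 0.247814
Exact value: 0.247731
Error: 0.000084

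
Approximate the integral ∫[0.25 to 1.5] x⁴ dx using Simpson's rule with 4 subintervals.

f(x) = x⁴
a = 0.25, b = 1.5, n = 4
h = (b - a)/n = 0.312500

Simpson's rule: (h/3)[f(x₀) + 4f(x₁) + 2f(x₂) + ... + f(xₙ)]

x_0 = 0.2500, f(x_0) = 0.003906, coefficient = 1
x_1 = 0.5625, f(x_1) = 0.100113, coefficient = 4
x_2 = 0.8750, f(x_2) = 0.586182, coefficient = 2
x_3 = 1.1875, f(x_3) = 1.988541, coefficient = 4
x_4 = 1.5000, f(x_4) = 5.062500, coefficient = 1

I ≈ (0.312500/3) × 14.593384 = 1.520144
Exact value: 1.518555
Error: 0.001589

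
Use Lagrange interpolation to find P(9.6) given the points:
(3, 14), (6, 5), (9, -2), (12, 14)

Lagrange interpolation formula:
P(x) = Σ yᵢ × Lᵢ(x)
where Lᵢ(x) = Π_{j≠i} (x - xⱼ)/(xᵢ - xⱼ)

L_0(9.6) = (9.6 - 6)/(3 - 6) × (9.6 - 9)/(3 - 9) × (9.6 - 12)/(3 - 12) = 0.032000
L_1(9.6) = (9.6 - 3)/(6 - 3) × (9.6 - 9)/(6 - 9) × (9.6 - 12)/(6 - 12) = -0.176000
L_2(9.6) = (9.6 - 3)/(9 - 3) × (9.6 - 6)/(9 - 6) × (9.6 - 12)/(9 - 12) = 1.056000
L_3(9.6) = (9.6 - 3)/(12 - 3) × (9.6 - 6)/(12 - 6) × (9.6 - 9)/(12 - 9) = 0.088000

P(9.6) = 14×L_0(9.6) + 5×L_1(9.6) + (-2)×L_2(9.6) + 14×L_3(9.6)
P(9.6) = -1.312000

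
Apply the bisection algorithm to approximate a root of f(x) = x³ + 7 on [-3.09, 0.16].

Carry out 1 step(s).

f(x) = x³ + 7
Initial interval: [-3.09, 0.16]

Iteration 1:
  c_1 = (-3.090000 + 0.160000)/2 = -1.465000
  f(c_1) = f(-1.465000) = 3.855780
  f(a) × f(c) < 0, new interval: [-3.090000, -1.465000]

After 1 iteration(s), the approximation is c_1 = -1.465000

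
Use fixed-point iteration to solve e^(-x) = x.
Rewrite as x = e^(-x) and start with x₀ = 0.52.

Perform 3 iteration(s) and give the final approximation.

Equation: e^(-x) = x
Fixed-point form: x = e^(-x)
x₀ = 0.52

x_1 = g(0.520000) = 0.594521
x_2 = g(0.594521) = 0.551827
x_3 = g(0.551827) = 0.575897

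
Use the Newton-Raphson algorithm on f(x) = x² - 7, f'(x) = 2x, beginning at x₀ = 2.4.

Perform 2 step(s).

f(x) = x² - 7
f'(x) = 2x
x₀ = 2.4

Newton-Raphson formula: x_{n+1} = x_n - f(x_n)/f'(x_n)

Iteration 1:
  f(2.400000) = -1.240000
  f'(2.400000) = 4.800000
  x_1 = 2.400000 - (-1.240000)/4.800000 = 2.658333
Iteration 2:
  f(2.658333) = 0.066736
  f'(2.658333) = 5.316667
  x_2 = 2.658333 - 0.066736/5.316667 = 2.645781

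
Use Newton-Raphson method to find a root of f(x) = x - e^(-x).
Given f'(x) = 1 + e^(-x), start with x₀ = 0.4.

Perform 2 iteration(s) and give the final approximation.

f(x) = x - e^(-x)
f'(x) = 1 + e^(-x)
x₀ = 0.4

Newton-Raphson formula: x_{n+1} = x_n - f(x_n)/f'(x_n)

Iteration 1:
  f(0.400000) = -0.270320
  f'(0.400000) = 1.670320
  x_1 = 0.400000 - (-0.270320)/1.670320 = 0.561837
Iteration 2:
  f(0.561837) = -0.008323
  f'(0.561837) = 1.570161
  x_2 = 0.561837 - (-0.008323)/1.570161 = 0.567138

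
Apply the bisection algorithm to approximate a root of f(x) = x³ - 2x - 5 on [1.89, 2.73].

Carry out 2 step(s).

f(x) = x³ - 2x - 5
Initial interval: [1.89, 2.73]

Iteration 1:
  c_1 = (1.890000 + 2.730000)/2 = 2.310000
  f(c_1) = f(2.310000) = 2.706391
  f(a) × f(c) < 0, new interval: [1.890000, 2.310000]
Iteration 2:
  c_2 = (1.890000 + 2.310000)/2 = 2.100000
  f(c_2) = f(2.100000) = 0.061000
  f(a) × f(c) < 0, new interval: [1.890000, 2.100000]

After 2 iteration(s), the approximation is c_2 = 2.100000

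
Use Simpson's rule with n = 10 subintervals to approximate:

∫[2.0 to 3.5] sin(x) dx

f(x) = sin(x)
a = 2.0, b = 3.5, n = 10
h = (b - a)/n = 0.150000

Simpson's rule: (h/3)[f(x₀) + 4f(x₁) + 2f(x₂) + ... + f(xₙ)]

x_0 = 2.0000, f(x_0) = 0.909297, coefficient = 1
x_1 = 2.1500, f(x_1) = 0.836899, coefficient = 4
x_2 = 2.3000, f(x_2) = 0.745705, coefficient = 2
x_3 = 2.4500, f(x_3) = 0.637765, coefficient = 4
x_4 = 2.6000, f(x_4) = 0.515501, coefficient = 2
x_5 = 2.7500, f(x_5) = 0.381661, coefficient = 4
x_6 = 2.9000, f(x_6) = 0.239249, coefficient = 2
x_7 = 3.0500, f(x_7) = 0.091465, coefficient = 4
x_8 = 3.2000, f(x_8) = -0.058374, coefficient = 2
x_9 = 3.3500, f(x_9) = -0.206902, coefficient = 4
x_10 = 3.5000, f(x_10) = -0.350783, coefficient = 1

I ≈ (0.150000/3) × 10.406226 = 0.520311
Exact value: 0.520310
Error: 0.000001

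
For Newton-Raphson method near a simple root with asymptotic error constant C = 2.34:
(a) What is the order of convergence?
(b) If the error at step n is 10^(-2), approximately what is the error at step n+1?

(a) Newton-Raphson has quadratic (order 2) convergence near simple roots.
    This means |e_{n+1}| ≈ C|e_n|².

(b) With |e_n| = 10^(-2) and C = 2.34:
    |e_{n+1}| ≈ 2.34 × (10^(-2))² = 2.34 × 10^(-4)

(a) 2 (quadratic); (b) |e_{n+1}| ≈ 2.340e-04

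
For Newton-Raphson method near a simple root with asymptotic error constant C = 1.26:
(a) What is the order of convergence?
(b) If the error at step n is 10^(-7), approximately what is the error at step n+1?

(a) Newton-Raphson has quadratic (order 2) convergence near simple roots.
    This means |e_{n+1}| ≈ C|e_n|².

(b) With |e_n| = 10^(-7) and C = 1.26:
    |e_{n+1}| ≈ 1.26 × (10^(-7))² = 1.26 × 10^(-14)

(a) 2 (quadratic); (b) |e_{n+1}| ≈ 1.260e-14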